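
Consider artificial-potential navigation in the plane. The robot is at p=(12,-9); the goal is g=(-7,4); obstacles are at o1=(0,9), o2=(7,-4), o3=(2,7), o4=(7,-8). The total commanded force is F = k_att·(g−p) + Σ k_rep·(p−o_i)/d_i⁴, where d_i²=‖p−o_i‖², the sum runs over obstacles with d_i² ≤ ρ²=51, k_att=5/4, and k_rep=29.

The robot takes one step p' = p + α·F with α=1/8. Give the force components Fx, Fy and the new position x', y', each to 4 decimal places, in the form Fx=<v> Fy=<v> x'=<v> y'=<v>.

Fx=-23.4775 Fy=16.1491 x'=9.0653 y'=-6.9814

F_att = 5/4·(g−p) = 5/4·(-19,13) = (-23.7500,16.2500)
o1: d²=468 > ρ²=51 → inactive
o2: d²=50 ≤ ρ²=51; F_rep = 29·(5,-5)/50² = (0.0580,-0.0580)
o3: d²=356 > ρ²=51 → inactive
o4: d²=26 ≤ ρ²=51; F_rep = 29·(5,-1)/26² = (0.2145,-0.0429)
F = F_att + ΣF_rep = (-23.4775,16.1491)
p' = p + 1/8·F = (9.0653,-6.9814)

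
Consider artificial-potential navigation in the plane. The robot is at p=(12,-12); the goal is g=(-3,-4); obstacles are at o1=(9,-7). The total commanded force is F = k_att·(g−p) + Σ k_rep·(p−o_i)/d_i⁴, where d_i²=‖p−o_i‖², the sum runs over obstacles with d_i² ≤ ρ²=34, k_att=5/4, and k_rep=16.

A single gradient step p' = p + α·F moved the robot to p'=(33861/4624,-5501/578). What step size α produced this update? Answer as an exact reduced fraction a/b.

α = 1/4

F_att = 5/4·(g−p) = 5/4·(-15,8) = (-18.7500,10.0000)
o1: d²=34 ≤ ρ²=34; F_rep = 16·(3,-5)/34² = (0.0415,-0.0692)
F = F_att + ΣF_rep = (-18.7085,9.9308)
Δp = p'−p = (-4.6771,2.4827); α = Δx/Fx = (-21627/4624) / (-21627/1156) = 1/4
check: Δy/Fy = (1435/578) / (2870/289) = 1/4 ✓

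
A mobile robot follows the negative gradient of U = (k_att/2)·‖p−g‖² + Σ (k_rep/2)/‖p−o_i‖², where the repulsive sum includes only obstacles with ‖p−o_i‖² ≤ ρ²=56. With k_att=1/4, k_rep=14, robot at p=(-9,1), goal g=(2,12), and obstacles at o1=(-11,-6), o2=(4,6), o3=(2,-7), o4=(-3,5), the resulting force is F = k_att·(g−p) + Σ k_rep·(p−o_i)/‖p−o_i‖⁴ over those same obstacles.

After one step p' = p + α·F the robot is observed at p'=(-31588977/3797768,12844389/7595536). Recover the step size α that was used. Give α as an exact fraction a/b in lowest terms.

F_att = 1/4·(g−p) = 1/4·(11,11) = (2.7500,2.7500)
o1: d²=53 ≤ ρ²=56; F_rep = 14·(2,7)/53² = (0.0100,0.0349)
o2: d²=194 > ρ²=56 → inactive
o3: d²=185 > ρ²=56 → inactive
o4: d²=52 ≤ ρ²=56; F_rep = 14·(-6,-4)/52² = (-0.0311,-0.0207)
F = F_att + ΣF_rep = (2.7289,2.7642)
Δp = p'−p = (0.6822,0.6910); α = Δx/Fx = (2590935/3797768) / (2590935/949442) = 1/4
check: Δy/Fy = (5248853/7595536) / (5248853/1898884) = 1/4 ✓

α = 1/4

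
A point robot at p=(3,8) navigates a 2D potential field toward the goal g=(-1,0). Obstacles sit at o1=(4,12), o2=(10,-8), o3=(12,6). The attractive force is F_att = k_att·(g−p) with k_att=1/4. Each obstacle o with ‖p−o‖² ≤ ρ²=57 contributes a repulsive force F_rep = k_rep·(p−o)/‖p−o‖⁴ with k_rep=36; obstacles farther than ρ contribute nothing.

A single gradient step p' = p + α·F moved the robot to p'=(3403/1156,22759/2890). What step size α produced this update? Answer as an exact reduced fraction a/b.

α = 1/20

F_att = 1/4·(g−p) = 1/4·(-4,-8) = (-1.0000,-2.0000)
o1: d²=17 ≤ ρ²=57; F_rep = 36·(-1,-4)/17² = (-0.1246,-0.4983)
o2: d²=305 > ρ²=57 → inactive
o3: d²=85 > ρ²=57 → inactive
F = F_att + ΣF_rep = (-1.1246,-2.4983)
Δp = p'−p = (-0.0562,-0.1249); α = Δx/Fx = (-65/1156) / (-325/289) = 1/20
check: Δy/Fy = (-361/2890) / (-722/289) = 1/20 ✓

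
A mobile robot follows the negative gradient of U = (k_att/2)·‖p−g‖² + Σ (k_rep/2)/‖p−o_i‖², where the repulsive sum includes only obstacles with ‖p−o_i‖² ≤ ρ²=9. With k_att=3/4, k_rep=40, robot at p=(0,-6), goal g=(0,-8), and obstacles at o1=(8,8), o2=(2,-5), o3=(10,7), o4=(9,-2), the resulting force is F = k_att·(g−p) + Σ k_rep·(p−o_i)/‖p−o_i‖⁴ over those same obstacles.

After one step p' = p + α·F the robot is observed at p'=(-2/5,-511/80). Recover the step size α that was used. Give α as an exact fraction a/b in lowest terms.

F_att = 3/4·(g−p) = 3/4·(0,-2) = (0.0000,-1.5000)
o1: d²=260 > ρ²=9 → inactive
o2: d²=5 ≤ ρ²=9; F_rep = 40·(-2,-1)/5² = (-3.2000,-1.6000)
o3: d²=269 > ρ²=9 → inactive
o4: d²=97 > ρ²=9 → inactive
F = F_att + ΣF_rep = (-3.2000,-3.1000)
Δp = p'−p = (-0.4000,-0.3875); α = Δx/Fx = (-2/5) / (-16/5) = 1/8
check: Δy/Fy = (-31/80) / (-31/10) = 1/8 ✓

α = 1/8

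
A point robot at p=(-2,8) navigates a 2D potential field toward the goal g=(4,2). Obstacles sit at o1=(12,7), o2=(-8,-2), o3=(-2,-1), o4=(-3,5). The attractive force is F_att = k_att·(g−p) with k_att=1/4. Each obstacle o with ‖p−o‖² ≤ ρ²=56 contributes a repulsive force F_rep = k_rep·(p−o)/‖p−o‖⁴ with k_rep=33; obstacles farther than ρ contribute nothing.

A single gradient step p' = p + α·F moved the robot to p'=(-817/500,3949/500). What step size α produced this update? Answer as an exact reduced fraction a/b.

α = 1/5

F_att = 1/4·(g−p) = 1/4·(6,-6) = (1.5000,-1.5000)
o1: d²=197 > ρ²=56 → inactive
o2: d²=136 > ρ²=56 → inactive
o3: d²=81 > ρ²=56 → inactive
o4: d²=10 ≤ ρ²=56; F_rep = 33·(1,3)/10² = (0.3300,0.9900)
F = F_att + ΣF_rep = (1.8300,-0.5100)
Δp = p'−p = (0.3660,-0.1020); α = Δx/Fx = (183/500) / (183/100) = 1/5
check: Δy/Fy = (-51/500) / (-51/100) = 1/5 ✓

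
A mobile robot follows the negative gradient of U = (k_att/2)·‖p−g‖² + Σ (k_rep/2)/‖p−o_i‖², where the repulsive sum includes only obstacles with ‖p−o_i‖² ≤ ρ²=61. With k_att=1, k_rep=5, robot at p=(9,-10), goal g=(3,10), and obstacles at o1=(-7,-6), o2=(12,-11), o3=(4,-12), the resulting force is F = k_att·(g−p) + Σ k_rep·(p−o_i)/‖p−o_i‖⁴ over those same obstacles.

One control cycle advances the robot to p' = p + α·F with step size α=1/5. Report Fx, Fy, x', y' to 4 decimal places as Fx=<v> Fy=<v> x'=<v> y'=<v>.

Fx=-6.1203 Fy=20.0619 x'=7.7759 y'=-5.9876

F_att = 1·(g−p) = 1·(-6,20) = (-6.0000,20.0000)
o1: d²=272 > ρ²=61 → inactive
o2: d²=10 ≤ ρ²=61; F_rep = 5·(-3,1)/10² = (-0.1500,0.0500)
o3: d²=29 ≤ ρ²=61; F_rep = 5·(5,2)/29² = (0.0297,0.0119)
F = F_att + ΣF_rep = (-6.1203,20.0619)
p' = p + 1/5·F = (7.7759,-5.9876)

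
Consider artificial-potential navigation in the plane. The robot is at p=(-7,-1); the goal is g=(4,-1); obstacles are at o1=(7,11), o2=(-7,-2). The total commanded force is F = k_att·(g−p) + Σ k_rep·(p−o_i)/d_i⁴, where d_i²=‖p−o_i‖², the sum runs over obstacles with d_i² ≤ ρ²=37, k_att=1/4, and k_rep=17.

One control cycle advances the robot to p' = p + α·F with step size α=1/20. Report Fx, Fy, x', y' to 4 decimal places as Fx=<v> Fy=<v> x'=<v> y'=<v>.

Fx=2.7500 Fy=17.0000 x'=-6.8625 y'=-0.1500

F_att = 1/4·(g−p) = 1/4·(11,0) = (2.7500,0.0000)
o1: d²=340 > ρ²=37 → inactive
o2: d²=1 ≤ ρ²=37; F_rep = 17·(0,1)/1² = (0.0000,17.0000)
F = F_att + ΣF_rep = (2.7500,17.0000)
p' = p + 1/20·F = (-6.8625,-0.1500)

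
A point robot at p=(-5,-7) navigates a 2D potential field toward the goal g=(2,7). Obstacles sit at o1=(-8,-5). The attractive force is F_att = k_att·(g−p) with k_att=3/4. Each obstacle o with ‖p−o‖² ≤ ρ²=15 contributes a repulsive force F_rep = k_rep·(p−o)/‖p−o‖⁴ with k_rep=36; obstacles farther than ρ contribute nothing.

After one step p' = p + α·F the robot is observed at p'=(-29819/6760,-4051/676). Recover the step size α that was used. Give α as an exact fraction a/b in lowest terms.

α = 1/10

F_att = 3/4·(g−p) = 3/4·(7,14) = (5.2500,10.5000)
o1: d²=13 ≤ ρ²=15; F_rep = 36·(3,-2)/13² = (0.6391,-0.4260)
F = F_att + ΣF_rep = (5.8891,10.0740)
Δp = p'−p = (0.5889,1.0074); α = Δx/Fx = (3981/6760) / (3981/676) = 1/10
check: Δy/Fy = (681/676) / (3405/338) = 1/10 ✓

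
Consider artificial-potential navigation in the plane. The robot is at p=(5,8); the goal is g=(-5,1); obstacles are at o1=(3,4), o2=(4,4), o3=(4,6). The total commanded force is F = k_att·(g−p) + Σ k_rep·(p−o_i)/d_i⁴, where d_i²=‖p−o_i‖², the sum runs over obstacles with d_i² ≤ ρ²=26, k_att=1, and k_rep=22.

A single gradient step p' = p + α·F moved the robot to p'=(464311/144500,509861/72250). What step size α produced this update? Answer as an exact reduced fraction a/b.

α = 1/5

F_att = 1·(g−p) = 1·(-10,-7) = (-10.0000,-7.0000)
o1: d²=20 ≤ ρ²=26; F_rep = 22·(2,4)/20² = (0.1100,0.2200)
o2: d²=17 ≤ ρ²=26; F_rep = 22·(1,4)/17² = (0.0761,0.3045)
o3: d²=5 ≤ ρ²=26; F_rep = 22·(1,2)/5² = (0.8800,1.7600)
F = F_att + ΣF_rep = (-8.9339,-4.7155)
Δp = p'−p = (-1.7868,-0.9431); α = Δx/Fx = (-258189/144500) / (-258189/28900) = 1/5
check: Δy/Fy = (-68139/72250) / (-68139/14450) = 1/5 ✓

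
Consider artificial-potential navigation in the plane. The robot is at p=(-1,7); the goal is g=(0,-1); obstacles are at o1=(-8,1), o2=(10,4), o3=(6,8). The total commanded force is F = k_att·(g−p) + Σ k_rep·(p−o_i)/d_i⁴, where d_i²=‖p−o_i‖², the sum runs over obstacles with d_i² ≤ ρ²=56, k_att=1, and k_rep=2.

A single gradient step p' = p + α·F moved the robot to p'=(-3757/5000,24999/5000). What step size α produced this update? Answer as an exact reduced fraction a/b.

F_att = 1·(g−p) = 1·(1,-8) = (1.0000,-8.0000)
o1: d²=85 > ρ²=56 → inactive
o2: d²=130 > ρ²=56 → inactive
o3: d²=50 ≤ ρ²=56; F_rep = 2·(-7,-1)/50² = (-0.0056,-0.0008)
F = F_att + ΣF_rep = (0.9944,-8.0008)
Δp = p'−p = (0.2486,-2.0002); α = Δx/Fx = (1243/5000) / (1243/1250) = 1/4
check: Δy/Fy = (-10001/5000) / (-10001/1250) = 1/4 ✓

α = 1/4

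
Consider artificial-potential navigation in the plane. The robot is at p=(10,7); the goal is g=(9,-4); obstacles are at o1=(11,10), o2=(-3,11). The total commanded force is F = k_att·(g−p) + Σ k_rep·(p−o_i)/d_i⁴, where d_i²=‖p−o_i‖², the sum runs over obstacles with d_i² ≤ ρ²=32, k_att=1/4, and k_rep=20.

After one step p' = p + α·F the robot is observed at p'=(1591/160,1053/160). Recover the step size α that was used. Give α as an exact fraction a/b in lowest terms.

α = 1/8

F_att = 1/4·(g−p) = 1/4·(-1,-11) = (-0.2500,-2.7500)
o1: d²=10 ≤ ρ²=32; F_rep = 20·(-1,-3)/10² = (-0.2000,-0.6000)
o2: d²=185 > ρ²=32 → inactive
F = F_att + ΣF_rep = (-0.4500,-3.3500)
Δp = p'−p = (-0.0563,-0.4188); α = Δx/Fx = (-9/160) / (-9/20) = 1/8
check: Δy/Fy = (-67/160) / (-67/20) = 1/8 ✓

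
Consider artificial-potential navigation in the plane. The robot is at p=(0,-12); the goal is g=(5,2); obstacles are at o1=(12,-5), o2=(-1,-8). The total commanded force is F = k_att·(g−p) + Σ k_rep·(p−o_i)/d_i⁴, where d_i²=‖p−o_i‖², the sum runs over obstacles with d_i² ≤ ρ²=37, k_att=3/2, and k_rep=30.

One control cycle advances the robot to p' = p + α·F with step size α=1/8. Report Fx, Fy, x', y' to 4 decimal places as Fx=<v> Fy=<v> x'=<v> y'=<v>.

F_att = 3/2·(g−p) = 3/2·(5,14) = (7.5000,21.0000)
o1: d²=193 > ρ²=37 → inactive
o2: d²=17 ≤ ρ²=37; F_rep = 30·(1,-4)/17² = (0.1038,-0.4152)
F = F_att + ΣF_rep = (7.6038,20.5848)
p' = p + 1/8·F = (0.9505,-9.4269)

Fx=7.6038 Fy=20.5848 x'=0.9505 y'=-9.4269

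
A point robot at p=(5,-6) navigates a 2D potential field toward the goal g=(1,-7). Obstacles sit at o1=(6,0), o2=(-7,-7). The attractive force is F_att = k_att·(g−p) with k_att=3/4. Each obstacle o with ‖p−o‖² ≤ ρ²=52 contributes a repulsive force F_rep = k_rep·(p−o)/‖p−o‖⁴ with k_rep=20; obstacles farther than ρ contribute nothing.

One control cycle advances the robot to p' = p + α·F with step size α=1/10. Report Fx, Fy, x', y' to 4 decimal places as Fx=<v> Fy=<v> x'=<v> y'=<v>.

Fx=-3.0146 Fy=-0.8377 x'=4.6985 y'=-6.0838

F_att = 3/4·(g−p) = 3/4·(-4,-1) = (-3.0000,-0.7500)
o1: d²=37 ≤ ρ²=52; F_rep = 20·(-1,-6)/37² = (-0.0146,-0.0877)
o2: d²=145 > ρ²=52 → inactive
F = F_att + ΣF_rep = (-3.0146,-0.8377)
p' = p + 1/10·F = (4.6985,-6.0838)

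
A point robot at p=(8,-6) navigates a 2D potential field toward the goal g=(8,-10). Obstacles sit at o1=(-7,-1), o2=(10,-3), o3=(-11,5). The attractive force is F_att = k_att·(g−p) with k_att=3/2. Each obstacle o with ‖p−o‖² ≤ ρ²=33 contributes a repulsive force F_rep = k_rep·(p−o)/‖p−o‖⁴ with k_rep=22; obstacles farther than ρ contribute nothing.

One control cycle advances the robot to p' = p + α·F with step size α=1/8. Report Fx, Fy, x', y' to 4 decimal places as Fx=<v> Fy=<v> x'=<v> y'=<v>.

F_att = 3/2·(g−p) = 3/2·(0,-4) = (0.0000,-6.0000)
o1: d²=250 > ρ²=33 → inactive
o2: d²=13 ≤ ρ²=33; F_rep = 22·(-2,-3)/13² = (-0.2604,-0.3905)
o3: d²=482 > ρ²=33 → inactive
F = F_att + ΣF_rep = (-0.2604,-6.3905)
p' = p + 1/8·F = (7.9675,-6.7988)

Fx=-0.2604 Fy=-6.3905 x'=7.9675 y'=-6.7988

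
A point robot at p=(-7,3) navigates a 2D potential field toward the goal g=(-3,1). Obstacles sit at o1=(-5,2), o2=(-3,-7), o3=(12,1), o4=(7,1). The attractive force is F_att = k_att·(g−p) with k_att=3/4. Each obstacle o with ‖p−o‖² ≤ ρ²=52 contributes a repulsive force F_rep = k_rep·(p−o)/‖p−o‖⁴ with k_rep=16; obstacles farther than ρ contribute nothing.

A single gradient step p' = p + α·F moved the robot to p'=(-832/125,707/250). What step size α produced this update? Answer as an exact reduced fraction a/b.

F_att = 3/4·(g−p) = 3/4·(4,-2) = (3.0000,-1.5000)
o1: d²=5 ≤ ρ²=52; F_rep = 16·(-2,1)/5² = (-1.2800,0.6400)
o2: d²=116 > ρ²=52 → inactive
o3: d²=365 > ρ²=52 → inactive
o4: d²=200 > ρ²=52 → inactive
F = F_att + ΣF_rep = (1.7200,-0.8600)
Δp = p'−p = (0.3440,-0.1720); α = Δx/Fx = (43/125) / (43/25) = 1/5
check: Δy/Fy = (-43/250) / (-43/50) = 1/5 ✓

α = 1/5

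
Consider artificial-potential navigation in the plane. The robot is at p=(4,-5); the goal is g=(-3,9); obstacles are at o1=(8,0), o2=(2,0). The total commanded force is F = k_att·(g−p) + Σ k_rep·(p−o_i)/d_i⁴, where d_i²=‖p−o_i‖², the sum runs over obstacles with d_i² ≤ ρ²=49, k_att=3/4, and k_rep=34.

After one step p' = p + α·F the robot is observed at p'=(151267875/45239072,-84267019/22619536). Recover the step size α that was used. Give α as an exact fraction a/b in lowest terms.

F_att = 3/4·(g−p) = 3/4·(-7,14) = (-5.2500,10.5000)
o1: d²=41 ≤ ρ²=49; F_rep = 34·(-4,-5)/41² = (-0.0809,-0.1011)
o2: d²=29 ≤ ρ²=49; F_rep = 34·(2,-5)/29² = (0.0809,-0.2021)
F = F_att + ΣF_rep = (-5.2500,10.1967)
Δp = p'−p = (-0.6563,1.2746); α = Δx/Fx = (-29688413/45239072) / (-29688413/5654884) = 1/8
check: Δy/Fy = (28830661/22619536) / (28830661/2827442) = 1/8 ✓

α = 1/8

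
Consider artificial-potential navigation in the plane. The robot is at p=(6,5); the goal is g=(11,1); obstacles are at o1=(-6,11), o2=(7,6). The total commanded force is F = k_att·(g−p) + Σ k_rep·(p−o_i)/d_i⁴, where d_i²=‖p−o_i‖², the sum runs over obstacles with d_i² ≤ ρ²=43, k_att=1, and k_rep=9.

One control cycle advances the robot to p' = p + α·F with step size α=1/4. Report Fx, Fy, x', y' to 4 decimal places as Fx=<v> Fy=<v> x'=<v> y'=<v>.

Fx=2.7500 Fy=-6.2500 x'=6.6875 y'=3.4375

F_att = 1·(g−p) = 1·(5,-4) = (5.0000,-4.0000)
o1: d²=180 > ρ²=43 → inactive
o2: d²=2 ≤ ρ²=43; F_rep = 9·(-1,-1)/2² = (-2.2500,-2.2500)
F = F_att + ΣF_rep = (2.7500,-6.2500)
p' = p + 1/4·F = (6.6875,3.4375)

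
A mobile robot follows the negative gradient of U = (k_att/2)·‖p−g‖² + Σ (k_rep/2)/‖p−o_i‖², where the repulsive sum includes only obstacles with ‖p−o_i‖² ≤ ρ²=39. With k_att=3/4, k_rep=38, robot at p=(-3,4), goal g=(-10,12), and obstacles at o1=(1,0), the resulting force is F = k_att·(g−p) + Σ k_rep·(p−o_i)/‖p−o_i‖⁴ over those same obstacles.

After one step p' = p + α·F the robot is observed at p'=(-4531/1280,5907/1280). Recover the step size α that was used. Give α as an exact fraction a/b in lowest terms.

F_att = 3/4·(g−p) = 3/4·(-7,8) = (-5.2500,6.0000)
o1: d²=32 ≤ ρ²=39; F_rep = 38·(-4,4)/32² = (-0.1484,0.1484)
F = F_att + ΣF_rep = (-5.3984,6.1484)
Δp = p'−p = (-0.5398,0.6148); α = Δx/Fx = (-691/1280) / (-691/128) = 1/10
check: Δy/Fy = (787/1280) / (787/128) = 1/10 ✓

α = 1/10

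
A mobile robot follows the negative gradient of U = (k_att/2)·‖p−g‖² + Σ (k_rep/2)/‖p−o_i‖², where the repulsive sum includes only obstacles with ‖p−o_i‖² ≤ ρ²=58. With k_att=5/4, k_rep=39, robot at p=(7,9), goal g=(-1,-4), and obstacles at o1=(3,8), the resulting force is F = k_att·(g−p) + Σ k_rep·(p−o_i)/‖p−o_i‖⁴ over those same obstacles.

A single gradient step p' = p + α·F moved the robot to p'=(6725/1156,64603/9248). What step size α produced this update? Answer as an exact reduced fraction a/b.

α = 1/8

F_att = 5/4·(g−p) = 5/4·(-8,-13) = (-10.0000,-16.2500)
o1: d²=17 ≤ ρ²=58; F_rep = 39·(4,1)/17² = (0.5398,0.1349)
F = F_att + ΣF_rep = (-9.4602,-16.1151)
Δp = p'−p = (-1.1825,-2.0144); α = Δx/Fx = (-1367/1156) / (-2734/289) = 1/8
check: Δy/Fy = (-18629/9248) / (-18629/1156) = 1/8 ✓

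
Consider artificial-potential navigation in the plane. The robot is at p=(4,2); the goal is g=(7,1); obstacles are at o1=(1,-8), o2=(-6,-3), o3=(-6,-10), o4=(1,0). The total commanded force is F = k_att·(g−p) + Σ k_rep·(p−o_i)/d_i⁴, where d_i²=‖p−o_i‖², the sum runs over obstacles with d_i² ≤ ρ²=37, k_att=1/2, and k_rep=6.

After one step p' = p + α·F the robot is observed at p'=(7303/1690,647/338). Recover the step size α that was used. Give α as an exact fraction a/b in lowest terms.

F_att = 1/2·(g−p) = 1/2·(3,-1) = (1.5000,-0.5000)
o1: d²=109 > ρ²=37 → inactive
o2: d²=125 > ρ²=37 → inactive
o3: d²=244 > ρ²=37 → inactive
o4: d²=13 ≤ ρ²=37; F_rep = 6·(3,2)/13² = (0.1065,0.0710)
F = F_att + ΣF_rep = (1.6065,-0.4290)
Δp = p'−p = (0.3213,-0.0858); α = Δx/Fx = (543/1690) / (543/338) = 1/5
check: Δy/Fy = (-29/338) / (-145/338) = 1/5 ✓

α = 1/5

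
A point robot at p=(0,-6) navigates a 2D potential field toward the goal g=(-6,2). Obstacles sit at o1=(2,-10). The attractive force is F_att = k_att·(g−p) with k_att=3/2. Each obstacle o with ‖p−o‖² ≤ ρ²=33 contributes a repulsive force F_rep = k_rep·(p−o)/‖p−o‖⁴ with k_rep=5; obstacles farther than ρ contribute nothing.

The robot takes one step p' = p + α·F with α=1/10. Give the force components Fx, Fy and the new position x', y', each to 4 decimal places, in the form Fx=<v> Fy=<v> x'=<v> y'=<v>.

F_att = 3/2·(g−p) = 3/2·(-6,8) = (-9.0000,12.0000)
o1: d²=20 ≤ ρ²=33; F_rep = 5·(-2,4)/20² = (-0.0250,0.0500)
F = F_att + ΣF_rep = (-9.0250,12.0500)
p' = p + 1/10·F = (-0.9025,-4.7950)

Fx=-9.0250 Fy=12.0500 x'=-0.9025 y'=-4.7950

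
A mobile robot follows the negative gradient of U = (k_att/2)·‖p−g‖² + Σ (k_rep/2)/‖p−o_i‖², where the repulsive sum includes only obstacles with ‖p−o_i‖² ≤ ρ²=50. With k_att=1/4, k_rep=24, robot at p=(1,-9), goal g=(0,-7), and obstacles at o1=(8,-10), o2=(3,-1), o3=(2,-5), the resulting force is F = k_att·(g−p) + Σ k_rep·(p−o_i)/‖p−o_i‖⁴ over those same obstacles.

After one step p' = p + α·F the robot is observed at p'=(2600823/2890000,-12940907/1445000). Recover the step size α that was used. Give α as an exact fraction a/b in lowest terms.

F_att = 1/4·(g−p) = 1/4·(-1,2) = (-0.2500,0.5000)
o1: d²=50 ≤ ρ²=50; F_rep = 24·(-7,1)/50² = (-0.0672,0.0096)
o2: d²=68 > ρ²=50 → inactive
o3: d²=17 ≤ ρ²=50; F_rep = 24·(-1,-4)/17² = (-0.0830,-0.3322)
F = F_att + ΣF_rep = (-0.4002,0.1774)
Δp = p'−p = (-0.1001,0.0444); α = Δx/Fx = (-289177/2890000) / (-289177/722500) = 1/4
check: Δy/Fy = (64093/1445000) / (64093/361250) = 1/4 ✓

α = 1/4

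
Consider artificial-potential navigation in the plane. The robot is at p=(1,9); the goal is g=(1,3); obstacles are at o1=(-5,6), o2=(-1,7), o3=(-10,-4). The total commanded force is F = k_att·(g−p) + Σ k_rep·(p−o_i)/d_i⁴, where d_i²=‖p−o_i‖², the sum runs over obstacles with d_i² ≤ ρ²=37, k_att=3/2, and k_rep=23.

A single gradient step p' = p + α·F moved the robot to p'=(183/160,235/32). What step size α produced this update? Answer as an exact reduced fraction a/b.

α = 1/5

F_att = 3/2·(g−p) = 3/2·(0,-6) = (0.0000,-9.0000)
o1: d²=45 > ρ²=37 → inactive
o2: d²=8 ≤ ρ²=37; F_rep = 23·(2,2)/8² = (0.7188,0.7188)
o3: d²=290 > ρ²=37 → inactive
F = F_att + ΣF_rep = (0.7188,-8.2812)
Δp = p'−p = (0.1437,-1.6562); α = Δx/Fx = (23/160) / (23/32) = 1/5
check: Δy/Fy = (-53/32) / (-265/32) = 1/5 ✓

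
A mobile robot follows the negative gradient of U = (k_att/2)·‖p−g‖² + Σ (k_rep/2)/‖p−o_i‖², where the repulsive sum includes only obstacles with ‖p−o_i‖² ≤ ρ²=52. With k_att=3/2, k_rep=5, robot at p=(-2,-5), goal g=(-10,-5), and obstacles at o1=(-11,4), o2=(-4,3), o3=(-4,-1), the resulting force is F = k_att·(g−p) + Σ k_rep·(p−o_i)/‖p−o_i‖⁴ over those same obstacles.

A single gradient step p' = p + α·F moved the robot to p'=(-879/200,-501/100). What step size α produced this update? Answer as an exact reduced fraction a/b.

F_att = 3/2·(g−p) = 3/2·(-8,0) = (-12.0000,0.0000)
o1: d²=162 > ρ²=52 → inactive
o2: d²=68 > ρ²=52 → inactive
o3: d²=20 ≤ ρ²=52; F_rep = 5·(2,-4)/20² = (0.0250,-0.0500)
F = F_att + ΣF_rep = (-11.9750,-0.0500)
Δp = p'−p = (-2.3950,-0.0100); α = Δx/Fx = (-479/200) / (-479/40) = 1/5
check: Δy/Fy = (-1/100) / (-1/20) = 1/5 ✓

α = 1/5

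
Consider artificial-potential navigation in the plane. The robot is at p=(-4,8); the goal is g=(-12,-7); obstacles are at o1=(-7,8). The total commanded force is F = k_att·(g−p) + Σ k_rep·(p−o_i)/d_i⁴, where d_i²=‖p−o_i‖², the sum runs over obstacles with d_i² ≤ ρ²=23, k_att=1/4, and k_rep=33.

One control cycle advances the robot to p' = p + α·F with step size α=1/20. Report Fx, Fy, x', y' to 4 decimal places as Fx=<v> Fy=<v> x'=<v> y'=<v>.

Fx=-0.7778 Fy=-3.7500 x'=-4.0389 y'=7.8125

F_att = 1/4·(g−p) = 1/4·(-8,-15) = (-2.0000,-3.7500)
o1: d²=9 ≤ ρ²=23; F_rep = 33·(3,0)/9² = (1.2222,0.0000)
F = F_att + ΣF_rep = (-0.7778,-3.7500)
p' = p + 1/20·F = (-4.0389,7.8125)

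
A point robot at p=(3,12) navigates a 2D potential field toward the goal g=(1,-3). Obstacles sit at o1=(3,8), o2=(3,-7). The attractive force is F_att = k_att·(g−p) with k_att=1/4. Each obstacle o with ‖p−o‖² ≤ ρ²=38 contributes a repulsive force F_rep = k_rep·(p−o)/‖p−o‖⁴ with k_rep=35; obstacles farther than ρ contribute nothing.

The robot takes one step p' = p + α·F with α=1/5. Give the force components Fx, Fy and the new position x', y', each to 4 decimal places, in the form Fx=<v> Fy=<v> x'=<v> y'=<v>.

F_att = 1/4·(g−p) = 1/4·(-2,-15) = (-0.5000,-3.7500)
o1: d²=16 ≤ ρ²=38; F_rep = 35·(0,4)/16² = (0.0000,0.5469)
o2: d²=361 > ρ²=38 → inactive
F = F_att + ΣF_rep = (-0.5000,-3.2031)
p' = p + 1/5·F = (2.9000,11.3594)

Fx=-0.5000 Fy=-3.2031 x'=2.9000 y'=11.3594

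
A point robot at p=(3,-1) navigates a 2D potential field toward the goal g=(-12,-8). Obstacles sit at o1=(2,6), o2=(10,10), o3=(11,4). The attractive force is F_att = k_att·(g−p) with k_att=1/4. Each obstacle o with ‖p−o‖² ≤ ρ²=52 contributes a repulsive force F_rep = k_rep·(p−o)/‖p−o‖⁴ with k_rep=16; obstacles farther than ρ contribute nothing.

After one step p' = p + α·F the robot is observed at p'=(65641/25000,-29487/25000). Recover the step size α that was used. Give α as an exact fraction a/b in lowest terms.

F_att = 1/4·(g−p) = 1/4·(-15,-7) = (-3.7500,-1.7500)
o1: d²=50 ≤ ρ²=52; F_rep = 16·(1,-7)/50² = (0.0064,-0.0448)
o2: d²=170 > ρ²=52 → inactive
o3: d²=89 > ρ²=52 → inactive
F = F_att + ΣF_rep = (-3.7436,-1.7948)
Δp = p'−p = (-0.3744,-0.1795); α = Δx/Fx = (-9359/25000) / (-9359/2500) = 1/10
check: Δy/Fy = (-4487/25000) / (-4487/2500) = 1/10 ✓

α = 1/10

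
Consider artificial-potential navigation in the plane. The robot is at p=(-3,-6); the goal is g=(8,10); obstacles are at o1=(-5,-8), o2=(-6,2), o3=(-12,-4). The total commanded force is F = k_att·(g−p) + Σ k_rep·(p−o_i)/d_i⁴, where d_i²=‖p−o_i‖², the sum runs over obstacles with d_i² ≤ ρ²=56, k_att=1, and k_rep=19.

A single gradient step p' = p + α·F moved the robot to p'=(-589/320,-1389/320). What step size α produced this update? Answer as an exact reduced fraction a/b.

F_att = 1·(g−p) = 1·(11,16) = (11.0000,16.0000)
o1: d²=8 ≤ ρ²=56; F_rep = 19·(2,2)/8² = (0.5938,0.5938)
o2: d²=73 > ρ²=56 → inactive
o3: d²=85 > ρ²=56 → inactive
F = F_att + ΣF_rep = (11.5938,16.5938)
Δp = p'−p = (1.1594,1.6594); α = Δx/Fx = (371/320) / (371/32) = 1/10
check: Δy/Fy = (531/320) / (531/32) = 1/10 ✓

α = 1/10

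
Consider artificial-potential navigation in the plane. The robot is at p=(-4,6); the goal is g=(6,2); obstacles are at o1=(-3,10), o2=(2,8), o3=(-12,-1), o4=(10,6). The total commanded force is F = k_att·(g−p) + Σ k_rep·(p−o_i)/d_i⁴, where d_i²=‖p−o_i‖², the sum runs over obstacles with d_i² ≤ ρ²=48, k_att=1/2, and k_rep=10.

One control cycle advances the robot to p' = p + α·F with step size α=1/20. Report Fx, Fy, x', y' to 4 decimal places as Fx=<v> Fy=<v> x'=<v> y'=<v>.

F_att = 1/2·(g−p) = 1/2·(10,-4) = (5.0000,-2.0000)
o1: d²=17 ≤ ρ²=48; F_rep = 10·(-1,-4)/17² = (-0.0346,-0.1384)
o2: d²=40 ≤ ρ²=48; F_rep = 10·(-6,-2)/40² = (-0.0375,-0.0125)
o3: d²=113 > ρ²=48 → inactive
o4: d²=196 > ρ²=48 → inactive
F = F_att + ΣF_rep = (4.9279,-2.1509)
p' = p + 1/20·F = (-3.7536,5.8925)

Fx=4.9279 Fy=-2.1509 x'=-3.7536 y'=5.8925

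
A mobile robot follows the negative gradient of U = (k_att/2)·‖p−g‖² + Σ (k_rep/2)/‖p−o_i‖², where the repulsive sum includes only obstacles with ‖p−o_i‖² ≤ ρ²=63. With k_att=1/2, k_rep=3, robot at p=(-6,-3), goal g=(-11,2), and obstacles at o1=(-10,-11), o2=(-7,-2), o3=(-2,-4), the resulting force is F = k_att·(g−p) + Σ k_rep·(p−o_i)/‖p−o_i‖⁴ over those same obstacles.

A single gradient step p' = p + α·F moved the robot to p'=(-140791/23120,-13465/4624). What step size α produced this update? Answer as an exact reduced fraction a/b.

F_att = 1/2·(g−p) = 1/2·(-5,5) = (-2.5000,2.5000)
o1: d²=80 > ρ²=63 → inactive
o2: d²=2 ≤ ρ²=63; F_rep = 3·(1,-1)/2² = (0.7500,-0.7500)
o3: d²=17 ≤ ρ²=63; F_rep = 3·(-4,1)/17² = (-0.0415,0.0104)
F = F_att + ΣF_rep = (-1.7915,1.7604)
Δp = p'−p = (-0.0896,0.0880); α = Δx/Fx = (-2071/23120) / (-2071/1156) = 1/20
check: Δy/Fy = (407/4624) / (2035/1156) = 1/20 ✓

α = 1/20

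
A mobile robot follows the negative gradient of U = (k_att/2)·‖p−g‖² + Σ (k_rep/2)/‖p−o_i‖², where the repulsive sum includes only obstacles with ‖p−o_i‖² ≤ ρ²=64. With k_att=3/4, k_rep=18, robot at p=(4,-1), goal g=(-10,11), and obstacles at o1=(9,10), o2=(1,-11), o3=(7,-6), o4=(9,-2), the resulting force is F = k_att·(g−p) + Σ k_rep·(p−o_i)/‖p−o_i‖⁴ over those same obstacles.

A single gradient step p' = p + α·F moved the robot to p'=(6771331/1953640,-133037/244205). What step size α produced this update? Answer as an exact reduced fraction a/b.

α = 1/20

F_att = 3/4·(g−p) = 3/4·(-14,12) = (-10.5000,9.0000)
o1: d²=146 > ρ²=64 → inactive
o2: d²=109 > ρ²=64 → inactive
o3: d²=34 ≤ ρ²=64; F_rep = 18·(-3,5)/34² = (-0.0467,0.0779)
o4: d²=26 ≤ ρ²=64; F_rep = 18·(-5,1)/26² = (-0.1331,0.0266)
F = F_att + ΣF_rep = (-10.6798,9.1045)
Δp = p'−p = (-0.5340,0.4552); α = Δx/Fx = (-1043229/1953640) / (-1043229/97682) = 1/20
check: Δy/Fy = (111168/244205) / (444672/48841) = 1/20 ✓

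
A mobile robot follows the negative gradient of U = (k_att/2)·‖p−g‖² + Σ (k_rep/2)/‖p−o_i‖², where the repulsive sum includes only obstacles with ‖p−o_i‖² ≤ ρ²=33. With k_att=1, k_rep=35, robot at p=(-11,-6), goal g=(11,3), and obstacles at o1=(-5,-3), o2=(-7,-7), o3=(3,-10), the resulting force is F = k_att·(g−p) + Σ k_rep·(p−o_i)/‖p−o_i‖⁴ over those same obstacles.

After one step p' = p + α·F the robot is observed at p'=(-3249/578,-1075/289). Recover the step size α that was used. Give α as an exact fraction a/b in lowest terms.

α = 1/4

F_att = 1·(g−p) = 1·(22,9) = (22.0000,9.0000)
o1: d²=45 > ρ²=33 → inactive
o2: d²=17 ≤ ρ²=33; F_rep = 35·(-4,1)/17² = (-0.4844,0.1211)
o3: d²=212 > ρ²=33 → inactive
F = F_att + ΣF_rep = (21.5156,9.1211)
Δp = p'−p = (5.3789,2.2803); α = Δx/Fx = (3109/578) / (6218/289) = 1/4
check: Δy/Fy = (659/289) / (2636/289) = 1/4 ✓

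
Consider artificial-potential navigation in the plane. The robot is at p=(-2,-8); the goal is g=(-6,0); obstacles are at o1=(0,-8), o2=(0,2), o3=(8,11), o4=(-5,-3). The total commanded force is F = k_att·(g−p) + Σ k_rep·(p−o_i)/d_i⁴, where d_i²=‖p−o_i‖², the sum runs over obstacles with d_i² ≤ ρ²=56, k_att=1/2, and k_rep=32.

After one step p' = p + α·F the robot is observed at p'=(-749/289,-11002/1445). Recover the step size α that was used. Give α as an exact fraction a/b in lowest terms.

α = 1/10

F_att = 1/2·(g−p) = 1/2·(-4,8) = (-2.0000,4.0000)
o1: d²=4 ≤ ρ²=56; F_rep = 32·(-2,0)/4² = (-4.0000,0.0000)
o2: d²=104 > ρ²=56 → inactive
o3: d²=461 > ρ²=56 → inactive
o4: d²=34 ≤ ρ²=56; F_rep = 32·(3,-5)/34² = (0.0830,-0.1384)
F = F_att + ΣF_rep = (-5.9170,3.8616)
Δp = p'−p = (-0.5917,0.3862); α = Δx/Fx = (-171/289) / (-1710/289) = 1/10
check: Δy/Fy = (558/1445) / (1116/289) = 1/10 ✓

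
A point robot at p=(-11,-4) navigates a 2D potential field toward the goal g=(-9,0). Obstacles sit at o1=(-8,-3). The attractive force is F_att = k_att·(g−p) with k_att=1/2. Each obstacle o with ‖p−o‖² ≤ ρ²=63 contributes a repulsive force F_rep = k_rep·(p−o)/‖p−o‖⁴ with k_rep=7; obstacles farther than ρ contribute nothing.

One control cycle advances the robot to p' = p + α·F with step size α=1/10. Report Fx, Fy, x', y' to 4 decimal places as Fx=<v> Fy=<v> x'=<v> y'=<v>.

Fx=0.7900 Fy=1.9300 x'=-10.9210 y'=-3.8070

F_att = 1/2·(g−p) = 1/2·(2,4) = (1.0000,2.0000)
o1: d²=10 ≤ ρ²=63; F_rep = 7·(-3,-1)/10² = (-0.2100,-0.0700)
F = F_att + ΣF_rep = (0.7900,1.9300)
p' = p + 1/10·F = (-10.9210,-3.8070)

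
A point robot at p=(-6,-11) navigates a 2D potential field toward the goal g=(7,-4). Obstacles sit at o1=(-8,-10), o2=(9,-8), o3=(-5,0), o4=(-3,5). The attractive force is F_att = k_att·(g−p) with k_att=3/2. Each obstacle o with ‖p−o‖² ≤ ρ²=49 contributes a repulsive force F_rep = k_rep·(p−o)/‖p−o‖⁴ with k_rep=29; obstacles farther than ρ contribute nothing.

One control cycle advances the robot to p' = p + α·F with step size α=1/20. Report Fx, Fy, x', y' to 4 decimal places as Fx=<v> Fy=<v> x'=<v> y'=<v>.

F_att = 3/2·(g−p) = 3/2·(13,7) = (19.5000,10.5000)
o1: d²=5 ≤ ρ²=49; F_rep = 29·(2,-1)/5² = (2.3200,-1.1600)
o2: d²=234 > ρ²=49 → inactive
o3: d²=122 > ρ²=49 → inactive
o4: d²=265 > ρ²=49 → inactive
F = F_att + ΣF_rep = (21.8200,9.3400)
p' = p + 1/20·F = (-4.9090,-10.5330)

Fx=21.8200 Fy=9.3400 x'=-4.9090 y'=-10.5330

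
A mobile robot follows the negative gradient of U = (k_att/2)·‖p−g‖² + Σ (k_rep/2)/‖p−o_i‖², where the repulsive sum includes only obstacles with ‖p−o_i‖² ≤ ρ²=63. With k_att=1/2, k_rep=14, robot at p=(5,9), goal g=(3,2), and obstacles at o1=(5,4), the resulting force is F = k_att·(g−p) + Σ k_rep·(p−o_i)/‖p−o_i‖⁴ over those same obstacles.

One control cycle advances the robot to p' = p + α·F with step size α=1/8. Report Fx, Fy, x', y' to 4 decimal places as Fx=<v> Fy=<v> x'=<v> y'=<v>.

Fx=-1.0000 Fy=-3.3880 x'=4.8750 y'=8.5765

F_att = 1/2·(g−p) = 1/2·(-2,-7) = (-1.0000,-3.5000)
o1: d²=25 ≤ ρ²=63; F_rep = 14·(0,5)/25² = (0.0000,0.1120)
F = F_att + ΣF_rep = (-1.0000,-3.3880)
p' = p + 1/8·F = (4.8750,8.5765)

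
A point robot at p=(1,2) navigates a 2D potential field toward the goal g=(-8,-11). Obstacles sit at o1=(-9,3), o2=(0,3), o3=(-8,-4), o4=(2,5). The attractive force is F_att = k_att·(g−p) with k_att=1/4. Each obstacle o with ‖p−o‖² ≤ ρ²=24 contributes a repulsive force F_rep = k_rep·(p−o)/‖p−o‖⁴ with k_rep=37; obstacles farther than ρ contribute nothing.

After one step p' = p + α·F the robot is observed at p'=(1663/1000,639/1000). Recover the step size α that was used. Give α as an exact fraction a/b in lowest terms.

F_att = 1/4·(g−p) = 1/4·(-9,-13) = (-2.2500,-3.2500)
o1: d²=101 > ρ²=24 → inactive
o2: d²=2 ≤ ρ²=24; F_rep = 37·(1,-1)/2² = (9.2500,-9.2500)
o3: d²=117 > ρ²=24 → inactive
o4: d²=10 ≤ ρ²=24; F_rep = 37·(-1,-3)/10² = (-0.3700,-1.1100)
F = F_att + ΣF_rep = (6.6300,-13.6100)
Δp = p'−p = (0.6630,-1.3610); α = Δx/Fx = (663/1000) / (663/100) = 1/10
check: Δy/Fy = (-1361/1000) / (-1361/100) = 1/10 ✓

α = 1/10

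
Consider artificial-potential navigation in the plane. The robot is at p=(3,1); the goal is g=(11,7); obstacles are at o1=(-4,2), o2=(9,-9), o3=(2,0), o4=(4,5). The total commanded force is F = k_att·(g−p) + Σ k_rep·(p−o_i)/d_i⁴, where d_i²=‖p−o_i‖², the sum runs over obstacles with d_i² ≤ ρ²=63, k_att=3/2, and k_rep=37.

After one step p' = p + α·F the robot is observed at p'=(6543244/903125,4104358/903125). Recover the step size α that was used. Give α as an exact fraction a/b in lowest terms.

α = 1/5

F_att = 3/2·(g−p) = 3/2·(8,6) = (12.0000,9.0000)
o1: d²=50 ≤ ρ²=63; F_rep = 37·(7,-1)/50² = (0.1036,-0.0148)
o2: d²=136 > ρ²=63 → inactive
o3: d²=2 ≤ ρ²=63; F_rep = 37·(1,1)/2² = (9.2500,9.2500)
o4: d²=17 ≤ ρ²=63; F_rep = 37·(-1,-4)/17² = (-0.1280,-0.5121)
F = F_att + ΣF_rep = (21.2256,17.7231)
Δp = p'−p = (4.2451,3.5446); α = Δx/Fx = (3833869/903125) / (3833869/180625) = 1/5
check: Δy/Fy = (3201233/903125) / (3201233/180625) = 1/5 ✓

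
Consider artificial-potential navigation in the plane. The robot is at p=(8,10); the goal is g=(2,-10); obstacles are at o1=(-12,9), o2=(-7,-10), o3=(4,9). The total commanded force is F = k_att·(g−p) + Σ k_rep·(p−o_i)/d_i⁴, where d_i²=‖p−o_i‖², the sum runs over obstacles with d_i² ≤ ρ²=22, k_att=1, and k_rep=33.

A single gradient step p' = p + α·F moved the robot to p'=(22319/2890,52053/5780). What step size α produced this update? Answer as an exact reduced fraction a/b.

α = 1/20

F_att = 1·(g−p) = 1·(-6,-20) = (-6.0000,-20.0000)
o1: d²=401 > ρ²=22 → inactive
o2: d²=625 > ρ²=22 → inactive
o3: d²=17 ≤ ρ²=22; F_rep = 33·(4,1)/17² = (0.4567,0.1142)
F = F_att + ΣF_rep = (-5.5433,-19.8858)
Δp = p'−p = (-0.2772,-0.9943); α = Δx/Fx = (-801/2890) / (-1602/289) = 1/20
check: Δy/Fy = (-5747/5780) / (-5747/289) = 1/20 ✓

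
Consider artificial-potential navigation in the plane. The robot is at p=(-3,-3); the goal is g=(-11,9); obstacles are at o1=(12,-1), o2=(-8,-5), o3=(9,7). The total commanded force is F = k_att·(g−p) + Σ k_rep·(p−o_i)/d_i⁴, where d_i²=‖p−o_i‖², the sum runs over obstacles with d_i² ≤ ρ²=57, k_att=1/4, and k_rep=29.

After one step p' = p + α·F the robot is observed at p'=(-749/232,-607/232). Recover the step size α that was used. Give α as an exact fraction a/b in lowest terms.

α = 1/8

F_att = 1/4·(g−p) = 1/4·(-8,12) = (-2.0000,3.0000)
o1: d²=229 > ρ²=57 → inactive
o2: d²=29 ≤ ρ²=57; F_rep = 29·(5,2)/29² = (0.1724,0.0690)
o3: d²=244 > ρ²=57 → inactive
F = F_att + ΣF_rep = (-1.8276,3.0690)
Δp = p'−p = (-0.2284,0.3836); α = Δx/Fx = (-53/232) / (-53/29) = 1/8
check: Δy/Fy = (89/232) / (89/29) = 1/8 ✓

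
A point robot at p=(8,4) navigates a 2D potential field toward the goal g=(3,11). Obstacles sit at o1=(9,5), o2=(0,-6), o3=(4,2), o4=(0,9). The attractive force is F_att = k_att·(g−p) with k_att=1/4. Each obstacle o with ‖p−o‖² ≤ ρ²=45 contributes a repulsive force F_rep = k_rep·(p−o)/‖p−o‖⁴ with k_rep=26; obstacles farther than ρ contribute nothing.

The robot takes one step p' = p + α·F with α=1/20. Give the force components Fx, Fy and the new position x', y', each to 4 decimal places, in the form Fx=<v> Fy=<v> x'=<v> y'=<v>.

Fx=-7.4900 Fy=-4.6200 x'=7.6255 y'=3.7690

F_att = 1/4·(g−p) = 1/4·(-5,7) = (-1.2500,1.7500)
o1: d²=2 ≤ ρ²=45; F_rep = 26·(-1,-1)/2² = (-6.5000,-6.5000)
o2: d²=164 > ρ²=45 → inactive
o3: d²=20 ≤ ρ²=45; F_rep = 26·(4,2)/20² = (0.2600,0.1300)
o4: d²=89 > ρ²=45 → inactive
F = F_att + ΣF_rep = (-7.4900,-4.6200)
p' = p + 1/20·F = (7.6255,3.7690)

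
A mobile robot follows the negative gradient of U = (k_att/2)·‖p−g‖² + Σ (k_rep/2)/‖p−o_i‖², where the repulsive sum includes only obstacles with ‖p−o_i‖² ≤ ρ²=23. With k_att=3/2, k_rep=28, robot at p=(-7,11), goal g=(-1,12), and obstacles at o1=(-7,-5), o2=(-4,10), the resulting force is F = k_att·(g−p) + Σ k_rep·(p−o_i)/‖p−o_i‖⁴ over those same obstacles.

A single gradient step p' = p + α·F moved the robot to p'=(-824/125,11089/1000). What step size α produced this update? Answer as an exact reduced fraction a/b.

F_att = 3/2·(g−p) = 3/2·(6,1) = (9.0000,1.5000)
o1: d²=256 > ρ²=23 → inactive
o2: d²=10 ≤ ρ²=23; F_rep = 28·(-3,1)/10² = (-0.8400,0.2800)
F = F_att + ΣF_rep = (8.1600,1.7800)
Δp = p'−p = (0.4080,0.0890); α = Δx/Fx = (51/125) / (204/25) = 1/20
check: Δy/Fy = (89/1000) / (89/50) = 1/20 ✓

α = 1/20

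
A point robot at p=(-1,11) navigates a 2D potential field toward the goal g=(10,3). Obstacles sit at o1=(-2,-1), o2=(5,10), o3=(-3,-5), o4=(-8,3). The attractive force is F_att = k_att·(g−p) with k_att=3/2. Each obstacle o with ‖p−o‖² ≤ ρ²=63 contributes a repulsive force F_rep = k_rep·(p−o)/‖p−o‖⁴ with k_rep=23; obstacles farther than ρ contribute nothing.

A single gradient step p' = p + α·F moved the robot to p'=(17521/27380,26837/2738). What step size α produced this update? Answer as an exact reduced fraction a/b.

α = 1/10

F_att = 3/2·(g−p) = 3/2·(11,-8) = (16.5000,-12.0000)
o1: d²=145 > ρ²=63 → inactive
o2: d²=37 ≤ ρ²=63; F_rep = 23·(-6,1)/37² = (-0.1008,0.0168)
o3: d²=260 > ρ²=63 → inactive
o4: d²=113 > ρ²=63 → inactive
F = F_att + ΣF_rep = (16.3992,-11.9832)
Δp = p'−p = (1.6399,-1.1983); α = Δx/Fx = (44901/27380) / (44901/2738) = 1/10
check: Δy/Fy = (-3281/2738) / (-16405/1369) = 1/10 ✓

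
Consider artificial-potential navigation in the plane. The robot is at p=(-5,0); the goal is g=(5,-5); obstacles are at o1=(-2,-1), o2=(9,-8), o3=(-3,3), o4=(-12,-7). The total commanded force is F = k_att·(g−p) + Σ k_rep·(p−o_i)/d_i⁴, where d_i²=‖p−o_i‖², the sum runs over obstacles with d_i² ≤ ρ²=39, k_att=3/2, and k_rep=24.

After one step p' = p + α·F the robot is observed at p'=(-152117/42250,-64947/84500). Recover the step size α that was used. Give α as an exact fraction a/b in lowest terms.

α = 1/10

F_att = 3/2·(g−p) = 3/2·(10,-5) = (15.0000,-7.5000)
o1: d²=10 ≤ ρ²=39; F_rep = 24·(-3,1)/10² = (-0.7200,0.2400)
o2: d²=260 > ρ²=39 → inactive
o3: d²=13 ≤ ρ²=39; F_rep = 24·(-2,-3)/13² = (-0.2840,-0.4260)
o4: d²=98 > ρ²=39 → inactive
F = F_att + ΣF_rep = (13.9960,-7.6860)
Δp = p'−p = (1.3996,-0.7686); α = Δx/Fx = (59133/42250) / (59133/4225) = 1/10
check: Δy/Fy = (-64947/84500) / (-64947/8450) = 1/10 ✓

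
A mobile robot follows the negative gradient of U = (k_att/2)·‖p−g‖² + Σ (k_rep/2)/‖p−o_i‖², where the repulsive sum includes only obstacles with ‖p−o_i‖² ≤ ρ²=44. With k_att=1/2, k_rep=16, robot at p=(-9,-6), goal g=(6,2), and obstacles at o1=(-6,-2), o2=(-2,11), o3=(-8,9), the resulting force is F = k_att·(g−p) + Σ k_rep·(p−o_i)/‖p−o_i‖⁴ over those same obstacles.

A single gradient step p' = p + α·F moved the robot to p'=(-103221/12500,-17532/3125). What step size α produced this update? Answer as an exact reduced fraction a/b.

α = 1/10

F_att = 1/2·(g−p) = 1/2·(15,8) = (7.5000,4.0000)
o1: d²=25 ≤ ρ²=44; F_rep = 16·(-3,-4)/25² = (-0.0768,-0.1024)
o2: d²=338 > ρ²=44 → inactive
o3: d²=226 > ρ²=44 → inactive
F = F_att + ΣF_rep = (7.4232,3.8976)
Δp = p'−p = (0.7423,0.3898); α = Δx/Fx = (9279/12500) / (9279/1250) = 1/10
check: Δy/Fy = (1218/3125) / (2436/625) = 1/10 ✓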